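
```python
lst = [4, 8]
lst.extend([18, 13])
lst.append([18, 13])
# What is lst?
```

After line 1: lst = [4, 8]
After line 2 (extend unpacks [18, 13]): lst = [4, 8, 18, 13]
After line 3 (append adds [18, 13] as single element): lst = [4, 8, 18, 13, [18, 13]]

[4, 8, 18, 13, [18, 13]]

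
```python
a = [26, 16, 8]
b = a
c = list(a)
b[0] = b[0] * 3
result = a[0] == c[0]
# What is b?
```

After line 1: a = [26, 16, 8]
After line 2 (b = a, alias): a = [26, 16, 8], b = [26, 16, 8]
After line 3 (c = list(a) is a copy, new object): c = [26, 16, 8]
After line 4 (b[0] = 26 * 3 = 78; mutates shared a/b): a = b = [78, 16, 8], c = [26, 16, 8]
After line 5 (a[0] = 78, c[0] = 26; result = False)

[78, 16, 8]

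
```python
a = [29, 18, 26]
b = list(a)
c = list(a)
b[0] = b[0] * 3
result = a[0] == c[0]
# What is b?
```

After line 1: a = [29, 18, 26]
After line 2 (b = list(a), copy): a = [29, 18, 26], b = [29, 18, 26]
After line 3 (c = list(a) is a copy, new object): c = [29, 18, 26]
After line 4 (b[0] = 29 * 3 = 87; only b mutates (copy)): a = [29, 18, 26], b = [87, 18, 26], c = [29, 18, 26]
After line 5 (a[0] = 29, c[0] = 29; result = True)

[87, 18, 26]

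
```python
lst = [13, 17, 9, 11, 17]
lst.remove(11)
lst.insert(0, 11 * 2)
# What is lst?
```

After line 1: lst = [13, 17, 9, 11, 17]
After line 2 (remove first 11): lst = [13, 17, 9, 17]
After line 3 (insert 22 at index 0): lst = [22, 13, 17, 9, 17]

[22, 13, 17, 9, 17]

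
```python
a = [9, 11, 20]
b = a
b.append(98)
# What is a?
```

After line 1: a = [9, 11, 20]
After line 2 (b = a is an alias, same object): a = [9, 11, 20], b = [9, 11, 20]
After line 3 (b.append mutates the shared list): a = [9, 11, 20, 98], b = [9, 11, 20, 98]

[9, 11, 20, 98]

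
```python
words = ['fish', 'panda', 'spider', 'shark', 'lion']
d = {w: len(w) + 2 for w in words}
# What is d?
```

{'fish': 6, 'panda': 7, 'spider': 8, 'shark': 7, 'lion': 6}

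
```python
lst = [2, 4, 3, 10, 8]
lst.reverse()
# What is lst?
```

[8, 10, 3, 4, 2]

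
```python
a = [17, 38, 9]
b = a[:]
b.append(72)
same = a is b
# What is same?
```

After line 1: a = [17, 38, 9]
After line 2 (b = a[:] is a shallow copy, new object): a = [17, 38, 9], b = [17, 38, 9]
After line 3 (append only mutates b): a = [17, 38, 9], b = [17, 38, 9, 72]
After line 4 (same = a is b; different objects -> False): same = False

False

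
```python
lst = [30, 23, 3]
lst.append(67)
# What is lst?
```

[30, 23, 3, 67]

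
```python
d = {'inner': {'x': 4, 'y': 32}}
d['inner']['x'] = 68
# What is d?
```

After line 1: d = {'inner': {'x': 4, 'y': 32}}
After line 2 (inner x overwritten): d = {'inner': {'x': 68, 'y': 32}}

{'inner': {'x': 68, 'y': 32}}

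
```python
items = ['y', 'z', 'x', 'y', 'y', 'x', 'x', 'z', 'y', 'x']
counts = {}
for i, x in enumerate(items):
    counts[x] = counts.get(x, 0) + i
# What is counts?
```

Initial: counts = {}, items = ['y', 'z', 'x', 'y', 'y', 'x', 'x', 'z', 'y', 'x']
i=0, x='y': counts = {'y': 0}
i=1, x='z': counts = {'y': 0, 'z': 1}
i=2, x='x': counts = {'y': 0, 'z': 1, 'x': 2}
i=3, x='y': counts = {'y': 3, 'z': 1, 'x': 2}
i=4, x='y': counts = {'y': 7, 'z': 1, 'x': 2}
i=5, x='x': counts = {'y': 7, 'z': 1, 'x': 7}
i=6, x='x': counts = {'y': 7, 'z': 1, 'x': 13}
i=7, x='z': counts = {'y': 7, 'z': 8, 'x': 13}
i=8, x='y': counts = {'y': 15, 'z': 8, 'x': 13}
i=9, x='x': counts = {'y': 15, 'z': 8, 'x': 22}

{'y': 15, 'z': 8, 'x': 22}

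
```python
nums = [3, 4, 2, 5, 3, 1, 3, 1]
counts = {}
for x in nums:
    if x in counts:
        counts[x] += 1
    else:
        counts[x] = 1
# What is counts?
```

Initial: counts = {}, nums = [3, 4, 2, 5, 3, 1, 3, 1]
See 3: counts = {3: 1}
See 4: counts = {3: 1, 4: 1}
See 2: counts = {3: 1, 4: 1, 2: 1}
See 5: counts = {3: 1, 4: 1, 2: 1, 5: 1}
See 3: counts = {3: 2, 4: 1, 2: 1, 5: 1}
See 1: counts = {3: 2, 4: 1, 2: 1, 5: 1, 1: 1}
See 3: counts = {3: 3, 4: 1, 2: 1, 5: 1, 1: 1}
See 1: counts = {3: 3, 4: 1, 2: 1, 5: 1, 1: 2}

{3: 3, 4: 1, 2: 1, 5: 1, 1: 2}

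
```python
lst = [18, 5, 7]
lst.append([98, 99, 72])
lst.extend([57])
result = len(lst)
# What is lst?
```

After line 1: lst = [18, 5, 7]
After line 2 (append adds [98, 99, 72] as single element): lst = [18, 5, 7, [98, 99, 72]]
After line 3 (extend unpacks [57], adds 57): lst = [18, 5, 7, [98, 99, 72], 57]
After line 4: result = len(lst) = 5

[18, 5, 7, [98, 99, 72], 57]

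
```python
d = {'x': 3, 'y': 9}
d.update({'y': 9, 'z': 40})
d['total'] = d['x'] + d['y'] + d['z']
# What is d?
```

After line 1: d = {'x': 3, 'y': 9}
After line 2 (y overwritten, z added): d = {'x': 3, 'y': 9, 'z': 40}
After line 3 (total = 3 + 9 + 40 = 52): d = {'x': 3, 'y': 9, 'z': 40, 'total': 52}

{'x': 3, 'y': 9, 'z': 40, 'total': 52}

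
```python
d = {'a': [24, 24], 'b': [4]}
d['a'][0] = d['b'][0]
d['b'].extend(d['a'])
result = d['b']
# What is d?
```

After line 1: d = {'a': [24, 24], 'b': [4]}
After line 2 (a[0] = b[0] = 4): d = {'a': [4, 24], 'b': [4]}
After line 3 (b.extend(a) appends [4, 24]): d = {'a': [4, 24], 'b': [4, 4, 24]}
After line 4: result = d['b'] = [4, 4, 24]

{'a': [4, 24], 'b': [4, 4, 24]}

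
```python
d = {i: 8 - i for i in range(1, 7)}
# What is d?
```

{1: 7, 2: 6, 3: 5, 4: 4, 5: 3, 6: 2}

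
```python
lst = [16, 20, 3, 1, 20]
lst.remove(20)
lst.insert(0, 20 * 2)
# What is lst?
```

After line 1: lst = [16, 20, 3, 1, 20]
After line 2 (remove first 20): lst = [16, 3, 1, 20]
After line 3 (insert 40 at index 0): lst = [40, 16, 3, 1, 20]

[40, 16, 3, 1, 20]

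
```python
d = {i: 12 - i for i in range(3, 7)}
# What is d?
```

{3: 9, 4: 8, 5: 7, 6: 6}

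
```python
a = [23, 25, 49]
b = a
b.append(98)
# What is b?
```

After line 1: a = [23, 25, 49]
After line 2 (b = a is an alias, same object): a = [23, 25, 49], b = [23, 25, 49]
After line 3 (b.append mutates the shared list): a = [23, 25, 49, 98], b = [23, 25, 49, 98]

[23, 25, 49, 98]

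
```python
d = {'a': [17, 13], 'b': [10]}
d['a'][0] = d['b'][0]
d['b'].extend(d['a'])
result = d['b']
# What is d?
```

After line 1: d = {'a': [17, 13], 'b': [10]}
After line 2 (a[0] = b[0] = 10): d = {'a': [10, 13], 'b': [10]}
After line 3 (b.extend(a) appends [10, 13]): d = {'a': [10, 13], 'b': [10, 10, 13]}
After line 4: result = d['b'] = [10, 10, 13]

{'a': [10, 13], 'b': [10, 10, 13]}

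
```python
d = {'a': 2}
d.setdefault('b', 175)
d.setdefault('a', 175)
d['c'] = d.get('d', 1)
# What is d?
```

After line 1: d = {'a': 2}
After line 2 (setdefault adds 'b'=175): d = {'a': 2, 'b': 175}
After line 3 (setdefault 'a' no-op, already exists): d = {'a': 2, 'b': 175}
After line 4 (get('d', 1) returns default since 'd' not in d): d = {'a': 2, 'b': 175, 'c': 1}

{'a': 2, 'b': 175, 'c': 1}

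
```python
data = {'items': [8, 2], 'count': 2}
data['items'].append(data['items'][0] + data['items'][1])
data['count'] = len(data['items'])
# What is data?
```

After line 1: data = {'items': [8, 2], 'count': 2}
After line 2 (append 8 + 2 = 10): data = {'items': [8, 2, 10], 'count': 2}
After line 3 (count = len(items) = 3): data = {'items': [8, 2, 10], 'count': 3}

{'items': [8, 2, 10], 'count': 3}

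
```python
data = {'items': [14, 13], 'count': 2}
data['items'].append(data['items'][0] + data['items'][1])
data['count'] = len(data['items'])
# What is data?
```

After line 1: data = {'items': [14, 13], 'count': 2}
After line 2 (append 14 + 13 = 27): data = {'items': [14, 13, 27], 'count': 2}
After line 3 (count = len(items) = 3): data = {'items': [14, 13, 27], 'count': 3}

{'items': [14, 13, 27], 'count': 3}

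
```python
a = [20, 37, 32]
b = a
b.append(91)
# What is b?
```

After line 1: a = [20, 37, 32]
After line 2 (b = a is an alias, same object): a = [20, 37, 32], b = [20, 37, 32]
After line 3 (b.append mutates the shared list): a = [20, 37, 32, 91], b = [20, 37, 32, 91]

[20, 37, 32, 91]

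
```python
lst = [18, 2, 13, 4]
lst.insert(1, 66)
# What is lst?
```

[18, 66, 2, 13, 4]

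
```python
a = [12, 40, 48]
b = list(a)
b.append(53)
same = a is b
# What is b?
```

After line 1: a = [12, 40, 48]
After line 2 (b = list(a) is a shallow copy, new object): a = [12, 40, 48], b = [12, 40, 48]
After line 3 (append only mutates b): a = [12, 40, 48], b = [12, 40, 48, 53]
After line 4 (same = a is b; different objects -> False): same = False

[12, 40, 48, 53]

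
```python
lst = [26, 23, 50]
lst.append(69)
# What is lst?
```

[26, 23, 50, 69]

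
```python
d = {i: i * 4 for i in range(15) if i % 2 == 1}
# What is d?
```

{1: 4, 3: 12, 5: 20, 7: 28, 9: 36, 11: 44, 13: 52}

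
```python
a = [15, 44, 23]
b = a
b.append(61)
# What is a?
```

After line 1: a = [15, 44, 23]
After line 2 (b = a is an alias, same object): a = [15, 44, 23], b = [15, 44, 23]
After line 3 (b.append mutates the shared list): a = [15, 44, 23, 61], b = [15, 44, 23, 61]

[15, 44, 23, 61]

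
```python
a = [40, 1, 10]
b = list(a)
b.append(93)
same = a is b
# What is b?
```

After line 1: a = [40, 1, 10]
After line 2 (b = list(a) is a shallow copy, new object): a = [40, 1, 10], b = [40, 1, 10]
After line 3 (append only mutates b): a = [40, 1, 10], b = [40, 1, 10, 93]
After line 4 (same = a is b; different objects -> False): same = False

[40, 1, 10, 93]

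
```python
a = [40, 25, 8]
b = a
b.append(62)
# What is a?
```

After line 1: a = [40, 25, 8]
After line 2 (b = a is an alias, same object): a = [40, 25, 8], b = [40, 25, 8]
After line 3 (b.append mutates the shared list): a = [40, 25, 8, 62], b = [40, 25, 8, 62]

[40, 25, 8, 62]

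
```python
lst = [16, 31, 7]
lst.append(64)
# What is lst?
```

[16, 31, 7, 64]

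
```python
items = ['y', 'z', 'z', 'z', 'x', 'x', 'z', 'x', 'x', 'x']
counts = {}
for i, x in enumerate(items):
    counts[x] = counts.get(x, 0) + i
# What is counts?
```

Initial: counts = {}, items = ['y', 'z', 'z', 'z', 'x', 'x', 'z', 'x', 'x', 'x']
i=0, x='y': counts = {'y': 0}
i=1, x='z': counts = {'y': 0, 'z': 1}
i=2, x='z': counts = {'y': 0, 'z': 3}
i=3, x='z': counts = {'y': 0, 'z': 6}
i=4, x='x': counts = {'y': 0, 'z': 6, 'x': 4}
i=5, x='x': counts = {'y': 0, 'z': 6, 'x': 9}
i=6, x='z': counts = {'y': 0, 'z': 12, 'x': 9}
i=7, x='x': counts = {'y': 0, 'z': 12, 'x': 16}
i=8, x='x': counts = {'y': 0, 'z': 12, 'x': 24}
i=9, x='x': counts = {'y': 0, 'z': 12, 'x': 33}

{'y': 0, 'z': 12, 'x': 33}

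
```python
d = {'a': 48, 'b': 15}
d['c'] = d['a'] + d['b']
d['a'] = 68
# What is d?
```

After line 1: d = {'a': 48, 'b': 15}
After line 2 (d['c'] = 48 + 15): d = {'a': 48, 'b': 15, 'c': 63}
After line 3: d = {'a': 68, 'b': 15, 'c': 63}

{'a': 68, 'b': 15, 'c': 63}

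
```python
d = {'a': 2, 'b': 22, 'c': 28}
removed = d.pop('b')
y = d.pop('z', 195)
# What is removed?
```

After line 1: d = {'a': 2, 'b': 22, 'c': 28}
After line 2 (pop 'b' returns 22): d = {'a': 2, 'c': 28}, removed = 22
After line 3 (pop 'z' missing, returns default 195): d = {'a': 2, 'c': 28}, y = 195

22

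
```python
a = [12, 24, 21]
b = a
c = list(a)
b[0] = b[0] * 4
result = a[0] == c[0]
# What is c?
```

After line 1: a = [12, 24, 21]
After line 2 (b = a, alias): a = [12, 24, 21], b = [12, 24, 21]
After line 3 (c = list(a) is a copy, new object): c = [12, 24, 21]
After line 4 (b[0] = 12 * 4 = 48; mutates shared a/b): a = b = [48, 24, 21], c = [12, 24, 21]
After line 5 (a[0] = 48, c[0] = 12; result = False)

[12, 24, 21]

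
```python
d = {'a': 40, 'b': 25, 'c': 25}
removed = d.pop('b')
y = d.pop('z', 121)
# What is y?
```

After line 1: d = {'a': 40, 'b': 25, 'c': 25}
After line 2 (pop 'b' returns 25): d = {'a': 40, 'c': 25}, removed = 25
After line 3 (pop 'z' missing, returns default 121): d = {'a': 40, 'c': 25}, y = 121

121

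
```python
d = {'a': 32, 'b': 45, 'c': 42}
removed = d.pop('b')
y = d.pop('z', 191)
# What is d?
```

After line 1: d = {'a': 32, 'b': 45, 'c': 42}
After line 2 (pop 'b' returns 45): d = {'a': 32, 'c': 42}, removed = 45
After line 3 (pop 'z' missing, returns default 191): d = {'a': 32, 'c': 42}, y = 191

{'a': 32, 'c': 42}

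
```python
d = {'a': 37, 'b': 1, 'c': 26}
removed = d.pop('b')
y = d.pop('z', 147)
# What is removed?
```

After line 1: d = {'a': 37, 'b': 1, 'c': 26}
After line 2 (pop 'b' returns 1): d = {'a': 37, 'c': 26}, removed = 1
After line 3 (pop 'z' missing, returns default 147): d = {'a': 37, 'c': 26}, y = 147

1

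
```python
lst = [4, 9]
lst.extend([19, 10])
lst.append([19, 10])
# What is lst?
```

After line 1: lst = [4, 9]
After line 2 (extend unpacks [19, 10]): lst = [4, 9, 19, 10]
After line 3 (append adds [19, 10] as single element): lst = [4, 9, 19, 10, [19, 10]]

[4, 9, 19, 10, [19, 10]]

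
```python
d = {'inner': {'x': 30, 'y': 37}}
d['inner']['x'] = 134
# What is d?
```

After line 1: d = {'inner': {'x': 30, 'y': 37}}
After line 2 (inner x overwritten): d = {'inner': {'x': 134, 'y': 37}}

{'inner': {'x': 134, 'y': 37}}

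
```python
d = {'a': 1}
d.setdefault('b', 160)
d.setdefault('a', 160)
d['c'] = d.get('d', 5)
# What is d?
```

After line 1: d = {'a': 1}
After line 2 (setdefault adds 'b'=160): d = {'a': 1, 'b': 160}
After line 3 (setdefault 'a' no-op, already exists): d = {'a': 1, 'b': 160}
After line 4 (get('d', 5) returns default since 'd' not in d): d = {'a': 1, 'b': 160, 'c': 5}

{'a': 1, 'b': 160, 'c': 5}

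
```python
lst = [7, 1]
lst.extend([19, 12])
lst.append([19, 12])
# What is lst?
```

After line 1: lst = [7, 1]
After line 2 (extend unpacks [19, 12]): lst = [7, 1, 19, 12]
After line 3 (append adds [19, 12] as single element): lst = [7, 1, 19, 12, [19, 12]]

[7, 1, 19, 12, [19, 12]]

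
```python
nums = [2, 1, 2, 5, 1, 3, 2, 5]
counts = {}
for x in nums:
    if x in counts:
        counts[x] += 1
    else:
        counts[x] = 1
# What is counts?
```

Initial: counts = {}, nums = [2, 1, 2, 5, 1, 3, 2, 5]
See 2: counts = {2: 1}
See 1: counts = {2: 1, 1: 1}
See 2: counts = {2: 2, 1: 1}
See 5: counts = {2: 2, 1: 1, 5: 1}
See 1: counts = {2: 2, 1: 2, 5: 1}
See 3: counts = {2: 2, 1: 2, 5: 1, 3: 1}
See 2: counts = {2: 3, 1: 2, 5: 1, 3: 1}
See 5: counts = {2: 3, 1: 2, 5: 2, 3: 1}

{2: 3, 1: 2, 5: 2, 3: 1}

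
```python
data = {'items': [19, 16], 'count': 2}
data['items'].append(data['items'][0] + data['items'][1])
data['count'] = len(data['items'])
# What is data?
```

After line 1: data = {'items': [19, 16], 'count': 2}
After line 2 (append 19 + 16 = 35): data = {'items': [19, 16, 35], 'count': 2}
After line 3 (count = len(items) = 3): data = {'items': [19, 16, 35], 'count': 3}

{'items': [19, 16, 35], 'count': 3}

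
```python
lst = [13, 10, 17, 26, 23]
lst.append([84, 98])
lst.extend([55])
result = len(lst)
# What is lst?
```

After line 1: lst = [13, 10, 17, 26, 23]
After line 2 (append adds [84, 98] as single element): lst = [13, 10, 17, 26, 23, [84, 98]]
After line 3 (extend unpacks [55], adds 55): lst = [13, 10, 17, 26, 23, [84, 98], 55]
After line 4: result = len(lst) = 7

[13, 10, 17, 26, 23, [84, 98], 55]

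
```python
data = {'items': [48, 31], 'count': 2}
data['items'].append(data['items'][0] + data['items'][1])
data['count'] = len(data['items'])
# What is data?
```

After line 1: data = {'items': [48, 31], 'count': 2}
After line 2 (append 48 + 31 = 79): data = {'items': [48, 31, 79], 'count': 2}
After line 3 (count = len(items) = 3): data = {'items': [48, 31, 79], 'count': 3}

{'items': [48, 31, 79], 'count': 3}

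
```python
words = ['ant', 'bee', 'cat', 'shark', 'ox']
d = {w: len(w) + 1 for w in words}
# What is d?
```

{'ant': 4, 'bee': 4, 'cat': 4, 'shark': 6, 'ox': 3}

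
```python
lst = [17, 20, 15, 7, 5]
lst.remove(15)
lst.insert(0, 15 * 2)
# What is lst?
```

After line 1: lst = [17, 20, 15, 7, 5]
After line 2 (remove first 15): lst = [17, 20, 7, 5]
After line 3 (insert 30 at index 0): lst = [30, 17, 20, 7, 5]

[30, 17, 20, 7, 5]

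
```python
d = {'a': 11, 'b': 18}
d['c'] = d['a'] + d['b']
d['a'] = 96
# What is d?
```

After line 1: d = {'a': 11, 'b': 18}
After line 2 (d['c'] = 11 + 18): d = {'a': 11, 'b': 18, 'c': 29}
After line 3: d = {'a': 96, 'b': 18, 'c': 29}

{'a': 96, 'b': 18, 'c': 29}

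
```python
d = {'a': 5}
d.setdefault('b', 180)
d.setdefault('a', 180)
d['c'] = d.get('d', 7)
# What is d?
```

After line 1: d = {'a': 5}
After line 2 (setdefault adds 'b'=180): d = {'a': 5, 'b': 180}
After line 3 (setdefault 'a' no-op, already exists): d = {'a': 5, 'b': 180}
After line 4 (get('d', 7) returns default since 'd' not in d): d = {'a': 5, 'b': 180, 'c': 7}

{'a': 5, 'b': 180, 'c': 7}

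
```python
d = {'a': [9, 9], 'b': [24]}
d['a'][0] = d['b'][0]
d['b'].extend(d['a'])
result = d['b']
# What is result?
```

After line 1: d = {'a': [9, 9], 'b': [24]}
After line 2 (a[0] = b[0] = 24): d = {'a': [24, 9], 'b': [24]}
After line 3 (b.extend(a) appends [24, 9]): d = {'a': [24, 9], 'b': [24, 24, 9]}
After line 4: result = d['b'] = [24, 24, 9]

[24, 24, 9]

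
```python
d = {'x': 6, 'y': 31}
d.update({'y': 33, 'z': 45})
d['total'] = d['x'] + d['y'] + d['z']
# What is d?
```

After line 1: d = {'x': 6, 'y': 31}
After line 2 (y overwritten, z added): d = {'x': 6, 'y': 33, 'z': 45}
After line 3 (total = 6 + 33 + 45 = 84): d = {'x': 6, 'y': 33, 'z': 45, 'total': 84}

{'x': 6, 'y': 33, 'z': 45, 'total': 84}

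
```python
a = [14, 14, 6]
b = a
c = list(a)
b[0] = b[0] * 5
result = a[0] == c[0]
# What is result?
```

After line 1: a = [14, 14, 6]
After line 2 (b = a, alias): a = [14, 14, 6], b = [14, 14, 6]
After line 3 (c = list(a) is a copy, new object): c = [14, 14, 6]
After line 4 (b[0] = 14 * 5 = 70; mutates shared a/b): a = b = [70, 14, 6], c = [14, 14, 6]
After line 5 (a[0] = 70, c[0] = 14; result = False)

False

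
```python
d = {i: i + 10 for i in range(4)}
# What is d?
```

{0: 10, 1: 11, 2: 12, 3: 13}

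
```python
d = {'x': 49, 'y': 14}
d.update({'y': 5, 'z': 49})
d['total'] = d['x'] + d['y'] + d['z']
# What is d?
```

After line 1: d = {'x': 49, 'y': 14}
After line 2 (y overwritten, z added): d = {'x': 49, 'y': 5, 'z': 49}
After line 3 (total = 49 + 5 + 49 = 103): d = {'x': 49, 'y': 5, 'z': 49, 'total': 103}

{'x': 49, 'y': 5, 'z': 49, 'total': 103}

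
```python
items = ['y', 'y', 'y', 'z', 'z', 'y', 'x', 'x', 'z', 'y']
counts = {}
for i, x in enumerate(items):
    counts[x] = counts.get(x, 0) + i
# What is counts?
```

Initial: counts = {}, items = ['y', 'y', 'y', 'z', 'z', 'y', 'x', 'x', 'z', 'y']
i=0, x='y': counts = {'y': 0}
i=1, x='y': counts = {'y': 1}
i=2, x='y': counts = {'y': 3}
i=3, x='z': counts = {'y': 3, 'z': 3}
i=4, x='z': counts = {'y': 3, 'z': 7}
i=5, x='y': counts = {'y': 8, 'z': 7}
i=6, x='x': counts = {'y': 8, 'z': 7, 'x': 6}
i=7, x='x': counts = {'y': 8, 'z': 7, 'x': 13}
i=8, x='z': counts = {'y': 8, 'z': 15, 'x': 13}
i=9, x='y': counts = {'y': 17, 'z': 15, 'x': 13}

{'y': 17, 'z': 15, 'x': 13}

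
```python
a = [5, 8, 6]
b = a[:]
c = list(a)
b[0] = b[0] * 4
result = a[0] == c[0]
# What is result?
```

After line 1: a = [5, 8, 6]
After line 2 (b = a[:], copy): a = [5, 8, 6], b = [5, 8, 6]
After line 3 (c = list(a) is a copy, new object): c = [5, 8, 6]
After line 4 (b[0] = 5 * 4 = 20; only b mutates (copy)): a = [5, 8, 6], b = [20, 8, 6], c = [5, 8, 6]
After line 5 (a[0] = 5, c[0] = 5; result = True)

True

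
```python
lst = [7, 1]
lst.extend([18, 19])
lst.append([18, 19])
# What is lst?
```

After line 1: lst = [7, 1]
After line 2 (extend unpacks [18, 19]): lst = [7, 1, 18, 19]
After line 3 (append adds [18, 19] as single element): lst = [7, 1, 18, 19, [18, 19]]

[7, 1, 18, 19, [18, 19]]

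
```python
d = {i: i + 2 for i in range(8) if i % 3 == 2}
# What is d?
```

{2: 4, 5: 7}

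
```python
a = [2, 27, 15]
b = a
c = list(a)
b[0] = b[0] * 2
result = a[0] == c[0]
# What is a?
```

After line 1: a = [2, 27, 15]
After line 2 (b = a, alias): a = [2, 27, 15], b = [2, 27, 15]
After line 3 (c = list(a) is a copy, new object): c = [2, 27, 15]
After line 4 (b[0] = 2 * 2 = 4; mutates shared a/b): a = b = [4, 27, 15], c = [2, 27, 15]
After line 5 (a[0] = 4, c[0] = 2; result = False)

[4, 27, 15]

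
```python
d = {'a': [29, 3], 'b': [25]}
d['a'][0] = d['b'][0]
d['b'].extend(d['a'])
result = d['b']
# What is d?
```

After line 1: d = {'a': [29, 3], 'b': [25]}
After line 2 (a[0] = b[0] = 25): d = {'a': [25, 3], 'b': [25]}
After line 3 (b.extend(a) appends [25, 3]): d = {'a': [25, 3], 'b': [25, 25, 3]}
After line 4: result = d['b'] = [25, 25, 3]

{'a': [25, 3], 'b': [25, 25, 3]}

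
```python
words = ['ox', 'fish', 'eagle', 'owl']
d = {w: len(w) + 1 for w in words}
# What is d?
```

{'ox': 3, 'fish': 5, 'eagle': 6, 'owl': 4}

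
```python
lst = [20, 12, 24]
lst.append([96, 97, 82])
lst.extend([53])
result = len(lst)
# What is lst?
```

After line 1: lst = [20, 12, 24]
After line 2 (append adds [96, 97, 82] as single element): lst = [20, 12, 24, [96, 97, 82]]
After line 3 (extend unpacks [53], adds 53): lst = [20, 12, 24, [96, 97, 82], 53]
After line 4: result = len(lst) = 5

[20, 12, 24, [96, 97, 82], 53]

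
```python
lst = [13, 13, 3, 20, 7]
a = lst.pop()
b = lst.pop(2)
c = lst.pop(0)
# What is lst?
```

After line 1: lst = [13, 13, 3, 20, 7]
After line 2 (pop() -> a = 7): lst = [13, 13, 3, 20]
After line 3 (pop(2) -> b = 3): lst = [13, 13, 20]
After line 4 (pop(0) -> c = 13): lst = [13, 20]

[13, 20]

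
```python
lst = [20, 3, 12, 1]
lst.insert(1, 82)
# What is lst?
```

[20, 82, 3, 12, 1]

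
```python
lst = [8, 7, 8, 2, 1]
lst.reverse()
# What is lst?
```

[1, 2, 8, 7, 8]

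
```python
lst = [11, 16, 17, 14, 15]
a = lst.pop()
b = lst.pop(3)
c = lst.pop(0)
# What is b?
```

After line 1: lst = [11, 16, 17, 14, 15]
After line 2 (pop() -> a = 15): lst = [11, 16, 17, 14]
After line 3 (pop(3) -> b = 14): lst = [11, 16, 17]
After line 4 (pop(0) -> c = 11): lst = [16, 17]

14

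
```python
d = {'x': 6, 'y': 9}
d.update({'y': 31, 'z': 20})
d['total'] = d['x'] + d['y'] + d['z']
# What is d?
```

After line 1: d = {'x': 6, 'y': 9}
After line 2 (y overwritten, z added): d = {'x': 6, 'y': 31, 'z': 20}
After line 3 (total = 6 + 31 + 20 = 57): d = {'x': 6, 'y': 31, 'z': 20, 'total': 57}

{'x': 6, 'y': 31, 'z': 20, 'total': 57}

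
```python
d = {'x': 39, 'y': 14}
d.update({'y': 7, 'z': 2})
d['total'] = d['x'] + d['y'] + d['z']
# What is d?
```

After line 1: d = {'x': 39, 'y': 14}
After line 2 (y overwritten, z added): d = {'x': 39, 'y': 7, 'z': 2}
After line 3 (total = 39 + 7 + 2 = 48): d = {'x': 39, 'y': 7, 'z': 2, 'total': 48}

{'x': 39, 'y': 7, 'z': 2, 'total': 48}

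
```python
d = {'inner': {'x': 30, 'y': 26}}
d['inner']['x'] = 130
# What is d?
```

After line 1: d = {'inner': {'x': 30, 'y': 26}}
After line 2 (inner x overwritten): d = {'inner': {'x': 130, 'y': 26}}

{'inner': {'x': 130, 'y': 26}}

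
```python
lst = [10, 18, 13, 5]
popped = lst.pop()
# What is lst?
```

[10, 18, 13]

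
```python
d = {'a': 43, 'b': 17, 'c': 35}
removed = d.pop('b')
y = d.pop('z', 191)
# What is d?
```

After line 1: d = {'a': 43, 'b': 17, 'c': 35}
After line 2 (pop 'b' returns 17): d = {'a': 43, 'c': 35}, removed = 17
After line 3 (pop 'z' missing, returns default 191): d = {'a': 43, 'c': 35}, y = 191

{'a': 43, 'c': 35}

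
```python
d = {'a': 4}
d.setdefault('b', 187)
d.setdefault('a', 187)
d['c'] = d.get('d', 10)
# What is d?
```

After line 1: d = {'a': 4}
After line 2 (setdefault adds 'b'=187): d = {'a': 4, 'b': 187}
After line 3 (setdefault 'a' no-op, already exists): d = {'a': 4, 'b': 187}
After line 4 (get('d', 10) returns default since 'd' not in d): d = {'a': 4, 'b': 187, 'c': 10}

{'a': 4, 'b': 187, 'c': 10}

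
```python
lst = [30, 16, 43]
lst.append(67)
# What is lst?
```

[30, 16, 43, 67]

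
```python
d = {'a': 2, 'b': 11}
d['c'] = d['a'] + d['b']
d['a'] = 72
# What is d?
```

After line 1: d = {'a': 2, 'b': 11}
After line 2 (d['c'] = 2 + 11): d = {'a': 2, 'b': 11, 'c': 13}
After line 3: d = {'a': 72, 'b': 11, 'c': 13}

{'a': 72, 'b': 11, 'c': 13}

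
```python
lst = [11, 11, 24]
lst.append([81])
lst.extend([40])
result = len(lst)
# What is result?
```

After line 1: lst = [11, 11, 24]
After line 2 (append adds [81] as single element): lst = [11, 11, 24, [81]]
After line 3 (extend unpacks [40], adds 40): lst = [11, 11, 24, [81], 40]
After line 4: result = len(lst) = 5

5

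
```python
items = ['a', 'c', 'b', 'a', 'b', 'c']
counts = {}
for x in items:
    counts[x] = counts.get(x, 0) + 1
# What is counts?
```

Initial: counts = {}, items = ['a', 'c', 'b', 'a', 'b', 'c']
See 'a': counts = {'a': 1}
See 'c': counts = {'a': 1, 'c': 1}
See 'b': counts = {'a': 1, 'c': 1, 'b': 1}
See 'a': counts = {'a': 2, 'c': 1, 'b': 1}
See 'b': counts = {'a': 2, 'c': 1, 'b': 2}
See 'c': counts = {'a': 2, 'c': 2, 'b': 2}

{'a': 2, 'c': 2, 'b': 2}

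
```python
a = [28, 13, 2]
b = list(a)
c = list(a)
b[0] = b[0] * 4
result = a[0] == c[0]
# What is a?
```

After line 1: a = [28, 13, 2]
After line 2 (b = list(a), copy): a = [28, 13, 2], b = [28, 13, 2]
After line 3 (c = list(a) is a copy, new object): c = [28, 13, 2]
After line 4 (b[0] = 28 * 4 = 112; only b mutates (copy)): a = [28, 13, 2], b = [112, 13, 2], c = [28, 13, 2]
After line 5 (a[0] = 28, c[0] = 28; result = True)

[28, 13, 2]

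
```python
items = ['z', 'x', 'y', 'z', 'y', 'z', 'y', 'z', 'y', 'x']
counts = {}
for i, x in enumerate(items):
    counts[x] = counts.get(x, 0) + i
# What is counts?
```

Initial: counts = {}, items = ['z', 'x', 'y', 'z', 'y', 'z', 'y', 'z', 'y', 'x']
i=0, x='z': counts = {'z': 0}
i=1, x='x': counts = {'z': 0, 'x': 1}
i=2, x='y': counts = {'z': 0, 'x': 1, 'y': 2}
i=3, x='z': counts = {'z': 3, 'x': 1, 'y': 2}
i=4, x='y': counts = {'z': 3, 'x': 1, 'y': 6}
i=5, x='z': counts = {'z': 8, 'x': 1, 'y': 6}
i=6, x='y': counts = {'z': 8, 'x': 1, 'y': 12}
i=7, x='z': counts = {'z': 15, 'x': 1, 'y': 12}
i=8, x='y': counts = {'z': 15, 'x': 1, 'y': 20}
i=9, x='x': counts = {'z': 15, 'x': 10, 'y': 20}

{'z': 15, 'x': 10, 'y': 20}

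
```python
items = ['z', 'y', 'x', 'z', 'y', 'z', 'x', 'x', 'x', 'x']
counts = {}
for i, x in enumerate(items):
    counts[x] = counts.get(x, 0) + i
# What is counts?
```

Initial: counts = {}, items = ['z', 'y', 'x', 'z', 'y', 'z', 'x', 'x', 'x', 'x']
i=0, x='z': counts = {'z': 0}
i=1, x='y': counts = {'z': 0, 'y': 1}
i=2, x='x': counts = {'z': 0, 'y': 1, 'x': 2}
i=3, x='z': counts = {'z': 3, 'y': 1, 'x': 2}
i=4, x='y': counts = {'z': 3, 'y': 5, 'x': 2}
i=5, x='z': counts = {'z': 8, 'y': 5, 'x': 2}
i=6, x='x': counts = {'z': 8, 'y': 5, 'x': 8}
i=7, x='x': counts = {'z': 8, 'y': 5, 'x': 15}
i=8, x='x': counts = {'z': 8, 'y': 5, 'x': 23}
i=9, x='x': counts = {'z': 8, 'y': 5, 'x': 32}

{'z': 8, 'y': 5, 'x': 32}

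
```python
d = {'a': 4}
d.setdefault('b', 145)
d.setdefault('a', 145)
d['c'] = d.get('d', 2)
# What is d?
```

After line 1: d = {'a': 4}
After line 2 (setdefault adds 'b'=145): d = {'a': 4, 'b': 145}
After line 3 (setdefault 'a' no-op, already exists): d = {'a': 4, 'b': 145}
After line 4 (get('d', 2) returns default since 'd' not in d): d = {'a': 4, 'b': 145, 'c': 2}

{'a': 4, 'b': 145, 'c': 2}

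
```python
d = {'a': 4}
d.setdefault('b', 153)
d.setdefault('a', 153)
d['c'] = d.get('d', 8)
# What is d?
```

After line 1: d = {'a': 4}
After line 2 (setdefault adds 'b'=153): d = {'a': 4, 'b': 153}
After line 3 (setdefault 'a' no-op, already exists): d = {'a': 4, 'b': 153}
After line 4 (get('d', 8) returns default since 'd' not in d): d = {'a': 4, 'b': 153, 'c': 8}

{'a': 4, 'b': 153, 'c': 8}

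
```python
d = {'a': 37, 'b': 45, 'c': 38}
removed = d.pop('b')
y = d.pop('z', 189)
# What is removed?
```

After line 1: d = {'a': 37, 'b': 45, 'c': 38}
After line 2 (pop 'b' returns 45): d = {'a': 37, 'c': 38}, removed = 45
After line 3 (pop 'z' missing, returns default 189): d = {'a': 37, 'c': 38}, y = 189

45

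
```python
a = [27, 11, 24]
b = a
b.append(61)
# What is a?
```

After line 1: a = [27, 11, 24]
After line 2 (b = a is an alias, same object): a = [27, 11, 24], b = [27, 11, 24]
After line 3 (b.append mutates the shared list): a = [27, 11, 24, 61], b = [27, 11, 24, 61]

[27, 11, 24, 61]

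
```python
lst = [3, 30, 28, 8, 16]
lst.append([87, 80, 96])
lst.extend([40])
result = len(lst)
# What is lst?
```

After line 1: lst = [3, 30, 28, 8, 16]
After line 2 (append adds [87, 80, 96] as single element): lst = [3, 30, 28, 8, 16, [87, 80, 96]]
After line 3 (extend unpacks [40], adds 40): lst = [3, 30, 28, 8, 16, [87, 80, 96], 40]
After line 4: result = len(lst) = 7

[3, 30, 28, 8, 16, [87, 80, 96], 40]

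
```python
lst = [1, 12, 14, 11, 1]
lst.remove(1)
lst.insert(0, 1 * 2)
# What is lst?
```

After line 1: lst = [1, 12, 14, 11, 1]
After line 2 (remove first 1): lst = [12, 14, 11, 1]
After line 3 (insert 2 at index 0): lst = [2, 12, 14, 11, 1]

[2, 12, 14, 11, 1]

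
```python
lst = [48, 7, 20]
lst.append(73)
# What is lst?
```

[48, 7, 20, 73]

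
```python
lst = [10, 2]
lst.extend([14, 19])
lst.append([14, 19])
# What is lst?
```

After line 1: lst = [10, 2]
After line 2 (extend unpacks [14, 19]): lst = [10, 2, 14, 19]
After line 3 (append adds [14, 19] as single element): lst = [10, 2, 14, 19, [14, 19]]

[10, 2, 14, 19, [14, 19]]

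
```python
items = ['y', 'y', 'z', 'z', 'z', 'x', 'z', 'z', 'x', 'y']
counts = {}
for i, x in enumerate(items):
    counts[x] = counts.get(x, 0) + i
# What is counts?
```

Initial: counts = {}, items = ['y', 'y', 'z', 'z', 'z', 'x', 'z', 'z', 'x', 'y']
i=0, x='y': counts = {'y': 0}
i=1, x='y': counts = {'y': 1}
i=2, x='z': counts = {'y': 1, 'z': 2}
i=3, x='z': counts = {'y': 1, 'z': 5}
i=4, x='z': counts = {'y': 1, 'z': 9}
i=5, x='x': counts = {'y': 1, 'z': 9, 'x': 5}
i=6, x='z': counts = {'y': 1, 'z': 15, 'x': 5}
i=7, x='z': counts = {'y': 1, 'z': 22, 'x': 5}
i=8, x='x': counts = {'y': 1, 'z': 22, 'x': 13}
i=9, x='y': counts = {'y': 10, 'z': 22, 'x': 13}

{'y': 10, 'z': 22, 'x': 13}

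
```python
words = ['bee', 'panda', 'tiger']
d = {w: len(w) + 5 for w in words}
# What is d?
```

{'bee': 8, 'panda': 10, 'tiger': 10}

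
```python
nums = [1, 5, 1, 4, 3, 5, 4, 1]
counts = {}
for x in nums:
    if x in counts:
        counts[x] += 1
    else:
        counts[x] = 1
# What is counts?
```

Initial: counts = {}, nums = [1, 5, 1, 4, 3, 5, 4, 1]
See 1: counts = {1: 1}
See 5: counts = {1: 1, 5: 1}
See 1: counts = {1: 2, 5: 1}
See 4: counts = {1: 2, 5: 1, 4: 1}
See 3: counts = {1: 2, 5: 1, 4: 1, 3: 1}
See 5: counts = {1: 2, 5: 2, 4: 1, 3: 1}
See 4: counts = {1: 2, 5: 2, 4: 2, 3: 1}
See 1: counts = {1: 3, 5: 2, 4: 2, 3: 1}

{1: 3, 5: 2, 4: 2, 3: 1}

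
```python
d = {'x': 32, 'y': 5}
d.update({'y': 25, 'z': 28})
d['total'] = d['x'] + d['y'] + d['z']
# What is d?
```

After line 1: d = {'x': 32, 'y': 5}
After line 2 (y overwritten, z added): d = {'x': 32, 'y': 25, 'z': 28}
After line 3 (total = 32 + 25 + 28 = 85): d = {'x': 32, 'y': 25, 'z': 28, 'total': 85}

{'x': 32, 'y': 25, 'z': 28, 'total': 85}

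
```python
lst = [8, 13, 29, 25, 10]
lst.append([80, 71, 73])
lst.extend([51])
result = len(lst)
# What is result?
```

After line 1: lst = [8, 13, 29, 25, 10]
After line 2 (append adds [80, 71, 73] as single element): lst = [8, 13, 29, 25, 10, [80, 71, 73]]
After line 3 (extend unpacks [51], adds 51): lst = [8, 13, 29, 25, 10, [80, 71, 73], 51]
After line 4: result = len(lst) = 7

7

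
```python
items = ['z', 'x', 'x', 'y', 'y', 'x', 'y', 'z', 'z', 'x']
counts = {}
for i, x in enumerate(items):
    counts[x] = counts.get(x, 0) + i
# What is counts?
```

Initial: counts = {}, items = ['z', 'x', 'x', 'y', 'y', 'x', 'y', 'z', 'z', 'x']
i=0, x='z': counts = {'z': 0}
i=1, x='x': counts = {'z': 0, 'x': 1}
i=2, x='x': counts = {'z': 0, 'x': 3}
i=3, x='y': counts = {'z': 0, 'x': 3, 'y': 3}
i=4, x='y': counts = {'z': 0, 'x': 3, 'y': 7}
i=5, x='x': counts = {'z': 0, 'x': 8, 'y': 7}
i=6, x='y': counts = {'z': 0, 'x': 8, 'y': 13}
i=7, x='z': counts = {'z': 7, 'x': 8, 'y': 13}
i=8, x='z': counts = {'z': 15, 'x': 8, 'y': 13}
i=9, x='x': counts = {'z': 15, 'x': 17, 'y': 13}

{'z': 15, 'x': 17, 'y': 13}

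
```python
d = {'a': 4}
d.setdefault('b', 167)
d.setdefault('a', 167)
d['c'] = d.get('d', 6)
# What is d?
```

After line 1: d = {'a': 4}
After line 2 (setdefault adds 'b'=167): d = {'a': 4, 'b': 167}
After line 3 (setdefault 'a' no-op, already exists): d = {'a': 4, 'b': 167}
After line 4 (get('d', 6) returns default since 'd' not in d): d = {'a': 4, 'b': 167, 'c': 6}

{'a': 4, 'b': 167, 'c': 6}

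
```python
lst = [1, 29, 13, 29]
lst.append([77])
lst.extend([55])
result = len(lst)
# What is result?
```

After line 1: lst = [1, 29, 13, 29]
After line 2 (append adds [77] as single element): lst = [1, 29, 13, 29, [77]]
After line 3 (extend unpacks [55], adds 55): lst = [1, 29, 13, 29, [77], 55]
After line 4: result = len(lst) = 6

6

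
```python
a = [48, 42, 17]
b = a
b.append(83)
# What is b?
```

After line 1: a = [48, 42, 17]
After line 2 (b = a is an alias, same object): a = [48, 42, 17], b = [48, 42, 17]
After line 3 (b.append mutates the shared list): a = [48, 42, 17, 83], b = [48, 42, 17, 83]

[48, 42, 17, 83]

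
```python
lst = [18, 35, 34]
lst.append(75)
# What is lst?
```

[18, 35, 34, 75]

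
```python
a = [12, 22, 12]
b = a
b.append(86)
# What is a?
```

After line 1: a = [12, 22, 12]
After line 2 (b = a is an alias, same object): a = [12, 22, 12], b = [12, 22, 12]
After line 3 (b.append mutates the shared list): a = [12, 22, 12, 86], b = [12, 22, 12, 86]

[12, 22, 12, 86]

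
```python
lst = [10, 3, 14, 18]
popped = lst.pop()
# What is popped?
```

18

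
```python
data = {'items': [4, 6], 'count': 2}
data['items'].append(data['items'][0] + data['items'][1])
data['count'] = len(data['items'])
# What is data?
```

After line 1: data = {'items': [4, 6], 'count': 2}
After line 2 (append 4 + 6 = 10): data = {'items': [4, 6, 10], 'count': 2}
After line 3 (count = len(items) = 3): data = {'items': [4, 6, 10], 'count': 3}

{'items': [4, 6, 10], 'count': 3}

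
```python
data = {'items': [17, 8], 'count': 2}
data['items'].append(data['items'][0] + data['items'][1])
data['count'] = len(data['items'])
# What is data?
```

After line 1: data = {'items': [17, 8], 'count': 2}
After line 2 (append 17 + 8 = 25): data = {'items': [17, 8, 25], 'count': 2}
After line 3 (count = len(items) = 3): data = {'items': [17, 8, 25], 'count': 3}

{'items': [17, 8, 25], 'count': 3}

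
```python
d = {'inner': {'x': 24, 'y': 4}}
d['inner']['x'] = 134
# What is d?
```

After line 1: d = {'inner': {'x': 24, 'y': 4}}
After line 2 (inner x overwritten): d = {'inner': {'x': 134, 'y': 4}}

{'inner': {'x': 134, 'y': 4}}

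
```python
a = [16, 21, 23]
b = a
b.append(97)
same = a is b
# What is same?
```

After line 1: a = [16, 21, 23]
After line 2 (b = a is an alias, same object): a = [16, 21, 23], b = [16, 21, 23]
After line 3 (b.append mutates the shared list): a = [16, 21, 23, 97], b = [16, 21, 23, 97]
After line 4 (same = a is b; same object -> True): same = True

True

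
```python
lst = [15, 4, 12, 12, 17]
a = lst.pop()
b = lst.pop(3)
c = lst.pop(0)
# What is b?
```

After line 1: lst = [15, 4, 12, 12, 17]
After line 2 (pop() -> a = 17): lst = [15, 4, 12, 12]
After line 3 (pop(3) -> b = 12): lst = [15, 4, 12]
After line 4 (pop(0) -> c = 15): lst = [4, 12]

12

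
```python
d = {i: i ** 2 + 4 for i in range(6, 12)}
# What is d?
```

{6: 40, 7: 53, 8: 68, 9: 85, 10: 104, 11: 125}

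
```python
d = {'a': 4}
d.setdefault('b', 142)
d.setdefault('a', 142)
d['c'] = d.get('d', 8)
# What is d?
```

After line 1: d = {'a': 4}
After line 2 (setdefault adds 'b'=142): d = {'a': 4, 'b': 142}
After line 3 (setdefault 'a' no-op, already exists): d = {'a': 4, 'b': 142}
After line 4 (get('d', 8) returns default since 'd' not in d): d = {'a': 4, 'b': 142, 'c': 8}

{'a': 4, 'b': 142, 'c': 8}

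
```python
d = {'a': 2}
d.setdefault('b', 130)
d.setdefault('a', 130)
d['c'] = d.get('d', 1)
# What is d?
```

After line 1: d = {'a': 2}
After line 2 (setdefault adds 'b'=130): d = {'a': 2, 'b': 130}
After line 3 (setdefault 'a' no-op, already exists): d = {'a': 2, 'b': 130}
After line 4 (get('d', 1) returns default since 'd' not in d): d = {'a': 2, 'b': 130, 'c': 1}

{'a': 2, 'b': 130, 'c': 1}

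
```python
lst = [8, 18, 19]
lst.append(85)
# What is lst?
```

[8, 18, 19, 85]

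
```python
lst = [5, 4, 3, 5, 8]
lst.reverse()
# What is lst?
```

[8, 5, 3, 4, 5]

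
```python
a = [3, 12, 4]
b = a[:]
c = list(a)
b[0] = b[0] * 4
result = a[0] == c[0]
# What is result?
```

After line 1: a = [3, 12, 4]
After line 2 (b = a[:], copy): a = [3, 12, 4], b = [3, 12, 4]
After line 3 (c = list(a) is a copy, new object): c = [3, 12, 4]
After line 4 (b[0] = 3 * 4 = 12; only b mutates (copy)): a = [3, 12, 4], b = [12, 12, 4], c = [3, 12, 4]
After line 5 (a[0] = 3, c[0] = 3; result = True)

True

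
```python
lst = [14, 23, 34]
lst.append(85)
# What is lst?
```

[14, 23, 34, 85]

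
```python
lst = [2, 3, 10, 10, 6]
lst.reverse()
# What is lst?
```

[6, 10, 10, 3, 2]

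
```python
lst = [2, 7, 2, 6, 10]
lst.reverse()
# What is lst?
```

[10, 6, 2, 7, 2]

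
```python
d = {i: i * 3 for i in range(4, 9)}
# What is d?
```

{4: 12, 5: 15, 6: 18, 7: 21, 8: 24}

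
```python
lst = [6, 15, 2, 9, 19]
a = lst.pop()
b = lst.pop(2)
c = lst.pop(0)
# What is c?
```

After line 1: lst = [6, 15, 2, 9, 19]
After line 2 (pop() -> a = 19): lst = [6, 15, 2, 9]
After line 3 (pop(2) -> b = 2): lst = [6, 15, 9]
After line 4 (pop(0) -> c = 6): lst = [15, 9]

6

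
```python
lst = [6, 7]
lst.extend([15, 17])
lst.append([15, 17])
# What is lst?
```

After line 1: lst = [6, 7]
After line 2 (extend unpacks [15, 17]): lst = [6, 7, 15, 17]
After line 3 (append adds [15, 17] as single element): lst = [6, 7, 15, 17, [15, 17]]

[6, 7, 15, 17, [15, 17]]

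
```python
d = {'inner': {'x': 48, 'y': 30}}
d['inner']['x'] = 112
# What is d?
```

After line 1: d = {'inner': {'x': 48, 'y': 30}}
After line 2 (inner x overwritten): d = {'inner': {'x': 112, 'y': 30}}

{'inner': {'x': 112, 'y': 30}}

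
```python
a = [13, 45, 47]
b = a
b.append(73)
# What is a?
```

After line 1: a = [13, 45, 47]
After line 2 (b = a is an alias, same object): a = [13, 45, 47], b = [13, 45, 47]
After line 3 (b.append mutates the shared list): a = [13, 45, 47, 73], b = [13, 45, 47, 73]

[13, 45, 47, 73]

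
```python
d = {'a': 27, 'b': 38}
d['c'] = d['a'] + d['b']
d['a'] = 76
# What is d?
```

After line 1: d = {'a': 27, 'b': 38}
After line 2 (d['c'] = 27 + 38): d = {'a': 27, 'b': 38, 'c': 65}
After line 3: d = {'a': 76, 'b': 38, 'c': 65}

{'a': 76, 'b': 38, 'c': 65}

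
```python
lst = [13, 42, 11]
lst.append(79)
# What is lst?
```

[13, 42, 11, 79]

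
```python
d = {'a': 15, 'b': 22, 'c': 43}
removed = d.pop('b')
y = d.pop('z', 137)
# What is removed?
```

After line 1: d = {'a': 15, 'b': 22, 'c': 43}
After line 2 (pop 'b' returns 22): d = {'a': 15, 'c': 43}, removed = 22
After line 3 (pop 'z' missing, returns default 137): d = {'a': 15, 'c': 43}, y = 137

22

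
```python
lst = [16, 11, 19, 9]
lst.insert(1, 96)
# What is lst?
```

[16, 96, 11, 19, 9]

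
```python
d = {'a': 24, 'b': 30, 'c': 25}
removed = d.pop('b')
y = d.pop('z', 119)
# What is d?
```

After line 1: d = {'a': 24, 'b': 30, 'c': 25}
After line 2 (pop 'b' returns 30): d = {'a': 24, 'c': 25}, removed = 30
After line 3 (pop 'z' missing, returns default 119): d = {'a': 24, 'c': 25}, y = 119

{'a': 24, 'c': 25}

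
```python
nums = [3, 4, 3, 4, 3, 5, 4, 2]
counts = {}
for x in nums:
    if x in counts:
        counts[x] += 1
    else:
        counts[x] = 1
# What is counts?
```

Initial: counts = {}, nums = [3, 4, 3, 4, 3, 5, 4, 2]
See 3: counts = {3: 1}
See 4: counts = {3: 1, 4: 1}
See 3: counts = {3: 2, 4: 1}
See 4: counts = {3: 2, 4: 2}
See 3: counts = {3: 3, 4: 2}
See 5: counts = {3: 3, 4: 2, 5: 1}
See 4: counts = {3: 3, 4: 3, 5: 1}
See 2: counts = {3: 3, 4: 3, 5: 1, 2: 1}

{3: 3, 4: 3, 5: 1, 2: 1}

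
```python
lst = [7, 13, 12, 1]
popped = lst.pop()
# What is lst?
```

[7, 13, 12]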